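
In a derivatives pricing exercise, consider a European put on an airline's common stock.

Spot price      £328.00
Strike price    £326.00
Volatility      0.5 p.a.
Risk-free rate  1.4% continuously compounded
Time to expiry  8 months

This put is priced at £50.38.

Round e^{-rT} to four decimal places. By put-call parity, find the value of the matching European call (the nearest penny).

£55.41

e^(−rT) = e^(−0.014·0.6667) = 0.9907
Put-call parity: C − P = S − K·e^(−rT) = 328 − 326·0.9907 = 328 − 322.9682 = 5.0318
C = P + (C − P) = 50.38 + (5.0318) = 55.4118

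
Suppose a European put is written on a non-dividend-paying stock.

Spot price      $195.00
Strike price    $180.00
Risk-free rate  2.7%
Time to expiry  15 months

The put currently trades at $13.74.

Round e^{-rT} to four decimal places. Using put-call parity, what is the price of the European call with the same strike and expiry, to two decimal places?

$34.72

exp(−rT) = exp(−0.027·1.25) = 0.9668
Put-call parity: C − P = S − K·e^(−rT) = 195 − 180·0.9668 = 195 − 174.0240 = 20.9760
C = P + (C − P) = 13.74 + (20.9760) = 34.7160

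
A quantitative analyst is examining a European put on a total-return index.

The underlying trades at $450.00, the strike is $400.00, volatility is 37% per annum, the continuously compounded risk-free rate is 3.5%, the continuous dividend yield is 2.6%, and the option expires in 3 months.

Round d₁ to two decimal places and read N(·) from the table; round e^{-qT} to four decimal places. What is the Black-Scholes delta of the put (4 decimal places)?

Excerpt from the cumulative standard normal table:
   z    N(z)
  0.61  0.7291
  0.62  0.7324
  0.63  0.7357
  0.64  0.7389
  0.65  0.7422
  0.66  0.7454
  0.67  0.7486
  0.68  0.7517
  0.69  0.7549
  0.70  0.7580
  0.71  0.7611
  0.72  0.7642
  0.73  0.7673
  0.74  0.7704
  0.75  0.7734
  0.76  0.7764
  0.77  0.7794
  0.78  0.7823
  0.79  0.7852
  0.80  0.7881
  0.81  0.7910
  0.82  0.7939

-0.2281

σ√T = 0.37 × 0.5000 = 0.1850
d₁ = [ln(450/400) + (0.035 − 0.026 + 0.37²/2)·0.25] / 0.1850 = [0.1178 + 0.0194] / 0.1850 = 0.7413 ≈ 0.74
N(d₁) = N(0.74) = 0.7704
Δ_put = exp(−qT)·(N(d₁) − 1) = 0.9935·(0.7704 − 1) = -0.2281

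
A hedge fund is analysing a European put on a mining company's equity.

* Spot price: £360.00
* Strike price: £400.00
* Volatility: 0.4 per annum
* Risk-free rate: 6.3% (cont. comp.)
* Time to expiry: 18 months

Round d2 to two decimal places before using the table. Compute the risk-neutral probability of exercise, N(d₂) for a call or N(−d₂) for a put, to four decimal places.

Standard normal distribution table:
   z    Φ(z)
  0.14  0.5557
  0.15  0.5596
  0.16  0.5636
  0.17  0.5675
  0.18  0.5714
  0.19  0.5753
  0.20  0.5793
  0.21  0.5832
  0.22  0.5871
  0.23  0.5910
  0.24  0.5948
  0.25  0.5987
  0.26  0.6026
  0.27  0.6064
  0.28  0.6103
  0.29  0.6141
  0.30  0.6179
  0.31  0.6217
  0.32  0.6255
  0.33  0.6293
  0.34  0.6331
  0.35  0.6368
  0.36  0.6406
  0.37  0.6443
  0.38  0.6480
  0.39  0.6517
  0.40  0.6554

0.6064

T = 1.5;  σ√T = 0.4899
ln(S/K) + (r + σ²/2)T = ln(360/400) + (0.063 + 0.4²/2)·1.5 = -0.1054 + 0.2145 = 0.1091
d₁ = 0.1091 / 0.4899 = 0.2228 ≈ 0.22
d₂ = d₁ − σ√T = 0.2228 − 0.4899 = -0.2671 ≈ -0.27
Pr(exercise) under Q = N(−d₂) = N(0.27) = 0.6064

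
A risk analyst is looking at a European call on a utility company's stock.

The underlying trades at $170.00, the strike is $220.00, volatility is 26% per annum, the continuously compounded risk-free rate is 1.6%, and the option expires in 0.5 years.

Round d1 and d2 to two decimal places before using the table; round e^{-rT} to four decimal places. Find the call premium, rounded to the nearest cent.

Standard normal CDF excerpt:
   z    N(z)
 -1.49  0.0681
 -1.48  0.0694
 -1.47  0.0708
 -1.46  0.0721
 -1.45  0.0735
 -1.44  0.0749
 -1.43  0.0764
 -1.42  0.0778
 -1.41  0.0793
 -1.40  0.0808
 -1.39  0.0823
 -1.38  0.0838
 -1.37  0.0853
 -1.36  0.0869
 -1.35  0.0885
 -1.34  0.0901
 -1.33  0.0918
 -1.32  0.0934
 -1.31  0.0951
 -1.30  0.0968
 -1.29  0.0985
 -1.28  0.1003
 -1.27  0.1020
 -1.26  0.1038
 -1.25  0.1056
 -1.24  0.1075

$1.30

σ√T = 0.26 × 0.7071 = 0.1838
d₁ = [ln(170/220) + (0.016 + 0.26²/2)·0.5] / 0.1838 = [-0.2578 + 0.0249] / 0.1838 = -1.2670 which rounds to -1.27
d₂ = d₁ − σ√T = -1.2670 − 0.1838 = -1.4508 which rounds to -1.45
e^(−rT) = e^(−0.016·0.5) = 0.9920
C = 170·N(-1.27) − 220·0.9920·N(-1.45) = 170·0.1020 − 220·0.9920·0.0735 = 17.3400 − 16.0406 = 1.2994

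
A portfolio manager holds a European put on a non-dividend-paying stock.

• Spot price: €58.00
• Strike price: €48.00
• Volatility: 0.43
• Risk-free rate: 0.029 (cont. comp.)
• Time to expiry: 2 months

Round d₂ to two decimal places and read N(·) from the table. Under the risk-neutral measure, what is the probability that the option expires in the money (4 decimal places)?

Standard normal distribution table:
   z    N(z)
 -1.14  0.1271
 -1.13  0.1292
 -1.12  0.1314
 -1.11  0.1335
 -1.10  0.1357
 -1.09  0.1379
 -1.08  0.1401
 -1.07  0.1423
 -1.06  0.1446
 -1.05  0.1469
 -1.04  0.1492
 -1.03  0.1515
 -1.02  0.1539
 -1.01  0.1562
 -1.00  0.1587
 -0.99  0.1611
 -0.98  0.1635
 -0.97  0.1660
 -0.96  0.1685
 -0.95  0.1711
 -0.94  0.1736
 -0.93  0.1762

T = 0.1667;  σ√T = 0.1755
d₁ = [ln(58/48) + (0.029 + 0.43²/2)·0.1667] / 0.1755 = [0.1892 + 0.0202] / 0.1755 = 1.1933 ⇒ 1.19
d₂ = d₁ − σ√T = 1.1933 − 0.1755 = 1.0178 ⇒ 1.02
Pr(exercise) under Q = N(−d₂) = N(-1.02) = 0.1539

0.1539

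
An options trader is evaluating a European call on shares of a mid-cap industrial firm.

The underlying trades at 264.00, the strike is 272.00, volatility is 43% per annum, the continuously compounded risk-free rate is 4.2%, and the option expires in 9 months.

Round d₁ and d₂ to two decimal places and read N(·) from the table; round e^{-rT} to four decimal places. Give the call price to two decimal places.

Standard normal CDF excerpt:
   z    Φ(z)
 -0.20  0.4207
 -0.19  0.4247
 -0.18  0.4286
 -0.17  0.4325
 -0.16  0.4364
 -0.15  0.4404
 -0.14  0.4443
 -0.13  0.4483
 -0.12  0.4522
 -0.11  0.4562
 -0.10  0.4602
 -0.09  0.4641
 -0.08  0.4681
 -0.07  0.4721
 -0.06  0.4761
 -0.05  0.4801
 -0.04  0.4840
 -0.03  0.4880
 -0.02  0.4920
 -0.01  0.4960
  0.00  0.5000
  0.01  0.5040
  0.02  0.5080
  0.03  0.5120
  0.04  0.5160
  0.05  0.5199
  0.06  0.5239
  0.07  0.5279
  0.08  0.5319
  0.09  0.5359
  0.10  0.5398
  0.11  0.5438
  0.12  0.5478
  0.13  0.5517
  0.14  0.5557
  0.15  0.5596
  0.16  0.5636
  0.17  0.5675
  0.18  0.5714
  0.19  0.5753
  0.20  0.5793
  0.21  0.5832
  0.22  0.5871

σ√T = 0.43·√0.75 = 0.3724
ln(S/K) + (r + σ²/2)T = ln(264/272) + (0.042 + 0.43²/2)·0.75 = -0.0299 + 0.1008 = 0.0710
d₁ = 0.0710 / 0.3724 = 0.1906 which rounds to 0.19
d₂ = d₁ − σ√T = 0.1906 − 0.3724 = -0.1818 which rounds to -0.18
exp(−rT) = exp(−0.042·0.75) = 0.9690
N(d₁) = N(0.19) = 0.5753;  N(d₂) = N(-0.18) = 0.4286
C = 264·0.5753 − 272·0.9690·0.4286 = 151.8792 − 112.9652 = 38.9140

38.91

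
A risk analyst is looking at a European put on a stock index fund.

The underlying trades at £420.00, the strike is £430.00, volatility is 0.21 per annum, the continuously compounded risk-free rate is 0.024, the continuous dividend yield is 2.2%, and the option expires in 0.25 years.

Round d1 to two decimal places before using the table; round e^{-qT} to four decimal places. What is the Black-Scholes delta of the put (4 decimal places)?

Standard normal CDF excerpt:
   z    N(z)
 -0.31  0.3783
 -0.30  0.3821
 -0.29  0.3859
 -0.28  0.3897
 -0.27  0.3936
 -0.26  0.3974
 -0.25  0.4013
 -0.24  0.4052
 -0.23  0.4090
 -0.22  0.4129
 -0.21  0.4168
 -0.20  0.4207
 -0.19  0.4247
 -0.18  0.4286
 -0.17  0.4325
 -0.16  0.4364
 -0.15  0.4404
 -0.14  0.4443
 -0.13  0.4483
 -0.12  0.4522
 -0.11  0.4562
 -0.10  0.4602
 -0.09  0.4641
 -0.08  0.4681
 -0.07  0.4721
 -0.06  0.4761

T = 0.25;  σ√T = 0.1050
d₁ = [ln(420/430) + (0.024 − 0.022 + ½·0.21²)·0.25] / (σ√T) = (-0.0235 + 0.0060) / 0.1050 = -0.1668 → -0.17
N(d₁) = N(-0.17) = 0.4325
Δ_put = e^(−qT)·(N(d₁) − 1) = 0.9945·(0.4325 − 1) = -0.5644

-0.5644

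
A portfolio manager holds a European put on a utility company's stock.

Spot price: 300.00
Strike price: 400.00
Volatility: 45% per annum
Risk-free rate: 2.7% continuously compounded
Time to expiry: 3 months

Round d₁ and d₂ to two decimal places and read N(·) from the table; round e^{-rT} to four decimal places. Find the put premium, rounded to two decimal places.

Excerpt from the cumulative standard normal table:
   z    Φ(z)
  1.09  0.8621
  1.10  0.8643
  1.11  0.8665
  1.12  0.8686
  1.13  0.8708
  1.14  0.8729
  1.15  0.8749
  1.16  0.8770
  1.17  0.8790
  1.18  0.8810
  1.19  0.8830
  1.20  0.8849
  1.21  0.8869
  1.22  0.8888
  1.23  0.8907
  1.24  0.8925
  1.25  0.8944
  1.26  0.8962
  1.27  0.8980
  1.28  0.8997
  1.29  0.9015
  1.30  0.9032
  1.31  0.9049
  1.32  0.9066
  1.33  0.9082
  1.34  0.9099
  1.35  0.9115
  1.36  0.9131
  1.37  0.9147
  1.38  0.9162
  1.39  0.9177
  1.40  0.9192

100.92

σ√T = 0.45·√0.25 = 0.2250
ln(S/K) + (r + σ²/2)T = ln(300/400) + (0.027 + 0.45²/2)·0.25 = -0.2877 + 0.0321 = -0.2556
d₁ = -0.2556 / 0.2250 = -1.1361 which rounds to -1.14
d₂ = d₁ − σ√T = -1.1361 − 0.2250 = -1.3611 which rounds to -1.36
exp(−rT) = exp(−0.027·0.25) = 0.9933
P = 400·0.9933·N(1.36) − 300·N(1.14) = 400·0.9933·0.9131 − 300·0.8729 = 362.7929 − 261.8700 = 100.9229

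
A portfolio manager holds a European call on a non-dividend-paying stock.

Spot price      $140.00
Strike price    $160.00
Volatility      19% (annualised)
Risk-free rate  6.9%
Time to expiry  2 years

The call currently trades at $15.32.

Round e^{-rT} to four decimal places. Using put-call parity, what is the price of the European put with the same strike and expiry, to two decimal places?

e^(−rT) = e^(−0.069·2) = 0.8711
Put-call parity: C − P = S − K·e^(−rT) = 140 − 160·0.8711 = 140 − 139.3760 = 0.6240
P = C − (C − P) = 15.32 − (0.6240) = 14.6960

$14.70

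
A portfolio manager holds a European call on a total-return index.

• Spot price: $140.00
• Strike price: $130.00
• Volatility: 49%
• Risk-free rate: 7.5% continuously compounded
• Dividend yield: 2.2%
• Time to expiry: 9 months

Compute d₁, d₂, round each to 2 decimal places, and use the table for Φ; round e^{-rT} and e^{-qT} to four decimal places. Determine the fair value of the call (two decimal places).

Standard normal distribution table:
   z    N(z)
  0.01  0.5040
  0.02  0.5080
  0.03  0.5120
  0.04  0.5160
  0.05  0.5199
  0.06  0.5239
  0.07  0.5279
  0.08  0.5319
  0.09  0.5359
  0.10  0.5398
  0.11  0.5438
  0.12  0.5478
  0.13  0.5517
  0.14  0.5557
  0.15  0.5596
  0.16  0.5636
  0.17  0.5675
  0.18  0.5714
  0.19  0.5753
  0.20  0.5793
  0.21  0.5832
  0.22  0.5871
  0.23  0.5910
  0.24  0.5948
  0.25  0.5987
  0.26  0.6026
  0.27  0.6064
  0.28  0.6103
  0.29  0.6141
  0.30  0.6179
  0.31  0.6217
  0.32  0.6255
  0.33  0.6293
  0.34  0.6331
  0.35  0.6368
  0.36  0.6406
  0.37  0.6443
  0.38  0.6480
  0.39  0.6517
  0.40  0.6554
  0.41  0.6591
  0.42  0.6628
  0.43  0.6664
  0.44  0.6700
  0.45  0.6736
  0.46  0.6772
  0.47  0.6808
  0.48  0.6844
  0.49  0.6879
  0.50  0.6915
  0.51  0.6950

$29.86

T = 0.75;  σ√T = 0.4244
d₁ = [ln(140/130) + (0.075 − 0.022 + 0.49²/2)·0.75] / 0.4244 = [0.0741 + 0.1298] / 0.4244 = 0.4805 ≈ 0.48
d₂ = d₁ − σ√T = 0.4805 − 0.4244 = 0.0561 ≈ 0.06
exp(−qT) = exp(−0.022·0.75) = 0.9836;  exp(−rT) = exp(−0.075·0.75) = 0.9453
N(d₁) = N(0.48) = 0.6844;  N(d₂) = N(0.06) = 0.5239
C = 140·0.9836·0.6844 − 130·0.9453·0.5239 = 94.2446 − 64.3815 = 29.8631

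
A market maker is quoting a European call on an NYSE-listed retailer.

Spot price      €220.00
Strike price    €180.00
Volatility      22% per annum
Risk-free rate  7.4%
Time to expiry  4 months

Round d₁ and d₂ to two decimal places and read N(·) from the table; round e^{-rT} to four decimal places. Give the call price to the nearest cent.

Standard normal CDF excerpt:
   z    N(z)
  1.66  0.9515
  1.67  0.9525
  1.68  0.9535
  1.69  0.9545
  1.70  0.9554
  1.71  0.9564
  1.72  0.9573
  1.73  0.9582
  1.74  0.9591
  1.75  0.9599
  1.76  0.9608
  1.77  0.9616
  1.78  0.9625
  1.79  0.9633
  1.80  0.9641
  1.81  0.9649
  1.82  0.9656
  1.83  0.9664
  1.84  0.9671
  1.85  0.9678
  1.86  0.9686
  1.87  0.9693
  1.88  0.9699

€44.81

σ√T = 0.22·√0.3333 = 0.1270
ln(S/K) + (r + σ²/2)T = ln(220/180) + (0.074 + 0.22²/2)·0.3333 = 0.2007 + 0.0327 = 0.2334
d₁ = 0.2334 / 0.1270 = 1.8376 ≈ 1.84
d₂ = d₁ − σ√T = 1.8376 − 0.1270 = 1.7106 ≈ 1.71
e^(−rT) = e^(−0.074·0.3333) = 0.9756
C = 220·N(1.84) − 180·0.9756·N(1.71) = 220·0.9671 − 180·0.9756·0.9564 = 212.7620 − 167.9515 = 44.8105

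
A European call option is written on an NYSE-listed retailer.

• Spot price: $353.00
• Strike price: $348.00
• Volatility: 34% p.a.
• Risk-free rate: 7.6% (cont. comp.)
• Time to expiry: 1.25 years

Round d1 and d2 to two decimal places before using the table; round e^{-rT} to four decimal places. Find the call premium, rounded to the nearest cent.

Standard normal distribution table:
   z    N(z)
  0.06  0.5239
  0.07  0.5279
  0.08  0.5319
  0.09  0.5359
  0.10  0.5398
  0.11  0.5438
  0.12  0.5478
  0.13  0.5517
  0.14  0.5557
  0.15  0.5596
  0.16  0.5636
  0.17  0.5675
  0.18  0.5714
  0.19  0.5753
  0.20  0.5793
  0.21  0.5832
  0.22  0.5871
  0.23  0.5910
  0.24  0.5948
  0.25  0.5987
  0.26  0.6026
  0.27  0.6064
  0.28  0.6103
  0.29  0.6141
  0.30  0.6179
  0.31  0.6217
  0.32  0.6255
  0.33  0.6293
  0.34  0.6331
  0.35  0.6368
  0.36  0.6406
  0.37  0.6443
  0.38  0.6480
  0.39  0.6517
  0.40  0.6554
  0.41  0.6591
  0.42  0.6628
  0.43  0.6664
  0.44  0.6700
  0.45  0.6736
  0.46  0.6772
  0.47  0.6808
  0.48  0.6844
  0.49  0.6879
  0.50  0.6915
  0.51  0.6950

T = 1.25;  σ√T = 0.3801
d₁ = [ln(353/348) + (0.076 + 0.34²/2)·1.25] / 0.3801 = [0.0143 + 0.1673] / 0.3801 = 0.4775 → 0.48
d₂ = d₁ − σ√T = 0.4775 − 0.3801 = 0.0974 → 0.10
exp(−rT) = exp(−0.076·1.25) = 0.9094
C = 353·N(0.48) − 348·0.9094·N(0.10) = 353·0.6844 − 348·0.9094·0.5398 = 241.5932 − 170.8312 = 70.7620

$70.76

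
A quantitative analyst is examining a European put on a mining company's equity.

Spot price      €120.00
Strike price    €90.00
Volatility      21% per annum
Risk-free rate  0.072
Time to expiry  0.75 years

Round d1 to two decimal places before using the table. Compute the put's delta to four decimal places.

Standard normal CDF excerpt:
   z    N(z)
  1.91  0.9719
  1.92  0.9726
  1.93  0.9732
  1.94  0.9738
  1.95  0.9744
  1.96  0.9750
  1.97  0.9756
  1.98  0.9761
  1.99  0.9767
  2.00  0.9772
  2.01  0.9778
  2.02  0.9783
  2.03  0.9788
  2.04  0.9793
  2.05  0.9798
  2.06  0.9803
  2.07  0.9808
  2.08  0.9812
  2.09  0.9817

T = 0.75;  σ√T = 0.1819
d₁ = [ln(120/90) + (0.072 + 0.21²/2)·0.75] / 0.1819 = [0.2877 + 0.0705] / 0.1819 = 1.9697 which rounds to 1.97
N(d₁) = N(1.97) = 0.9756
Δ_put = N(d₁) − 1 = 0.9756 − 1 = -0.0244

-0.0244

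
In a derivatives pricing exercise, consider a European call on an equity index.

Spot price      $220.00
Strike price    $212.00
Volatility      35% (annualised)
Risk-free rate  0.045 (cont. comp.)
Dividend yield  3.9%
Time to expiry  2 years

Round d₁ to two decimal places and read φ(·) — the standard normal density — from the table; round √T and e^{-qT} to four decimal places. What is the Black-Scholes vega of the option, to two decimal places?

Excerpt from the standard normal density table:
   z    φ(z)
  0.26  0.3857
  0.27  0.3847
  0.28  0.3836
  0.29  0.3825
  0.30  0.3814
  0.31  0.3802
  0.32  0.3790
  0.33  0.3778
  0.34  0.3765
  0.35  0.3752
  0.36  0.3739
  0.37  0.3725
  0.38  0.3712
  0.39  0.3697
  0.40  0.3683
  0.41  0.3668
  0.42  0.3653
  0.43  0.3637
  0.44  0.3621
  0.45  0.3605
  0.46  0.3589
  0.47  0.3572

107.98

T = 2;  σ√T = 0.4950
ln(S/K) + (r − q + σ²/2)T = ln(220/212) + (0.045 − 0.039 + 0.35²/2)·2 = 0.0370 + 0.1345 = 0.1715
d₁ = 0.1715 / 0.4950 = 0.3466 ⇒ 0.35
√T = √2 = 1.4142
φ(d₁) = φ(0.35) = 0.3752
exp(−qT) = exp(−0.039·2) = 0.9250
vega = S·exp(−qT)·φ(d₁)·√T = 220·0.9250·0.3752·1.4142 = 107.9787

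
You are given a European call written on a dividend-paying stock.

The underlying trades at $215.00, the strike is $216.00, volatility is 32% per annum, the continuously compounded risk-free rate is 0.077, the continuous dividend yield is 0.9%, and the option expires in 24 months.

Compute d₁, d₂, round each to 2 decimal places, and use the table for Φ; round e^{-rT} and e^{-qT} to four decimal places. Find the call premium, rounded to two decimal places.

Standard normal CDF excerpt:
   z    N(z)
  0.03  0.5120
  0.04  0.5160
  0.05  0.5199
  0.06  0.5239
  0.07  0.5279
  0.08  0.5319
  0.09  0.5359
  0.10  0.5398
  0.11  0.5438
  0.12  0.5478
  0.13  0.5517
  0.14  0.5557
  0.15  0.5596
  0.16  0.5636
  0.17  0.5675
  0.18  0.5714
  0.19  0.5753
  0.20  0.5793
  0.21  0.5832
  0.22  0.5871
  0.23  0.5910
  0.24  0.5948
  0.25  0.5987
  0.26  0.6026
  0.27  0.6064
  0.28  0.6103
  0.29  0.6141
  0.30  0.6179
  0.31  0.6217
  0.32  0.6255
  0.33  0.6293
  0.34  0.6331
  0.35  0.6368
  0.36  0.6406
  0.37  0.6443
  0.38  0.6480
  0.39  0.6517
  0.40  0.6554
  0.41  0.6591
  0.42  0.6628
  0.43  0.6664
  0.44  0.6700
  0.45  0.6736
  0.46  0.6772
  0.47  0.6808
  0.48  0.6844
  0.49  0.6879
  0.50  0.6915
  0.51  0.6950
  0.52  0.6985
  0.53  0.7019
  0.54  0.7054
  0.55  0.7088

σ√T = 0.32·√2 = 0.4525
d₁ = [ln(215/216) + (0.077 − 0.009 + 0.32²/2)·2] / 0.4525 = [-0.0046 + 0.2384] / 0.4525 = 0.5165 ≈ 0.52
d₂ = d₁ − σ√T = 0.5165 − 0.4525 = 0.0640 ≈ 0.06
e^(−qT) = e^(−0.009·2) = 0.9822;  e^(−rT) = e^(−0.077·2) = 0.8573
N(d₁) = N(0.52) = 0.6985;  N(d₂) = N(0.06) = 0.5239
C = 215·0.9822·0.6985 − 216·0.8573·0.5239 = 147.5043 − 97.0141 = 50.4902

$50.49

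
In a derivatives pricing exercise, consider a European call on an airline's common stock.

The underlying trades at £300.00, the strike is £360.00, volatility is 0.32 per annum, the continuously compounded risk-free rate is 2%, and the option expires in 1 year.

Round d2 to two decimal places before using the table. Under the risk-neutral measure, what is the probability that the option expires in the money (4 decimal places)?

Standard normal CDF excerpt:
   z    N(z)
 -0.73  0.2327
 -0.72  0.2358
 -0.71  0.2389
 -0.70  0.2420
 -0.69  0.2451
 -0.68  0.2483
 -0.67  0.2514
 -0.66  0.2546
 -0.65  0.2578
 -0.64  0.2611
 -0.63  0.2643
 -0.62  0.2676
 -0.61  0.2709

T = 1;  σ√T = 0.3200
d₁ = [ln(300/360) + (0.02 + 0.32²/2)·1] / 0.3200 = [-0.1823 + 0.0712] / 0.3200 = -0.3473 → -0.35
d₂ = d₁ − σ√T = -0.3473 − 0.3200 = -0.6673 → -0.67
Pr(exercise) under Q = N(d₂) = 0.2514

0.2514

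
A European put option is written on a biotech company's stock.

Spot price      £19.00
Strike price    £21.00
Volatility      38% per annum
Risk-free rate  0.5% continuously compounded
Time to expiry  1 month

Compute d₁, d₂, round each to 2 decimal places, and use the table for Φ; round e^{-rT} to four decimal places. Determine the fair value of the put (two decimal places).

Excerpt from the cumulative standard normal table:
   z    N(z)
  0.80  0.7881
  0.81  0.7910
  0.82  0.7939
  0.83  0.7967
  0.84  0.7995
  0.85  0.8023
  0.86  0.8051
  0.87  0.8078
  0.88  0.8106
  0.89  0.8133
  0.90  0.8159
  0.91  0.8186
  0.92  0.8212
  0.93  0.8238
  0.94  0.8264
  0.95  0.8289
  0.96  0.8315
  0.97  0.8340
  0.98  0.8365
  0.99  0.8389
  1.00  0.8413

£2.21

σ√T = 0.38 × 0.2887 = 0.1097
d₁ = [ln(19/21) + (0.005 + ½·0.38²)·0.08333] / (σ√T) = (-0.1001 + 0.0064) / 0.1097 = -0.8537 ≈ -0.85
d₂ = -0.8537 − 0.1097 = -0.9634 ≈ -0.96
exp(−rT) = exp(−0.005·0.08333) = 0.9996
N(−d₂) = N(0.96) = 0.8315;  N(−d₁) = N(0.85) = 0.8023
P = 21·0.9996·0.8315 − 19·0.8023 = 17.4545 − 15.2437 = 2.2108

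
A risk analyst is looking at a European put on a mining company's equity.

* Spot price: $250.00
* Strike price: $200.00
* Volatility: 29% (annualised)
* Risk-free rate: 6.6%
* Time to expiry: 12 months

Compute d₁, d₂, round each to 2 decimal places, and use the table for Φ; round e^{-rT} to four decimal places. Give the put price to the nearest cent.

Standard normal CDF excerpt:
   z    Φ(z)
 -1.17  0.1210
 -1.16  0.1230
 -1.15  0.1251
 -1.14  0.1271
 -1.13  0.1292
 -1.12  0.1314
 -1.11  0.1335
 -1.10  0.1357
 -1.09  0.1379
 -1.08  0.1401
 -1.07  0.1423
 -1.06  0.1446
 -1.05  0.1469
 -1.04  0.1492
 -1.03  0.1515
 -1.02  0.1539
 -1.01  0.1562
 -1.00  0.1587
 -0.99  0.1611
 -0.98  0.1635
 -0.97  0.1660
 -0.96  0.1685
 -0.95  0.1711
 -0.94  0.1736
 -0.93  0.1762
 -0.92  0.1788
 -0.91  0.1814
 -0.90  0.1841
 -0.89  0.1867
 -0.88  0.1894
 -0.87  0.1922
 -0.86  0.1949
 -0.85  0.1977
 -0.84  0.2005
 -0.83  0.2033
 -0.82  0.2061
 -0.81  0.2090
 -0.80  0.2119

$5.24

σ√T = 0.29 × 1.0000 = 0.2900
ln(S/K) + (r + σ²/2)T = ln(250/200) + (0.066 + 0.29²/2)·1 = 0.2231 + 0.1081 = 0.3312
d₁ = 0.3312 / 0.2900 = 1.1420 ≈ 1.14
d₂ = d₁ − σ√T = 1.1420 − 0.2900 = 0.8520 ≈ 0.85
exp(−rT) = exp(−0.066·1) = 0.9361
N(−d₂) = N(-0.85) = 0.1977;  N(−d₁) = N(-1.14) = 0.1271
P = 200·0.9361·0.1977 − 250·0.1271 = 37.0134 − 31.7750 = 5.2384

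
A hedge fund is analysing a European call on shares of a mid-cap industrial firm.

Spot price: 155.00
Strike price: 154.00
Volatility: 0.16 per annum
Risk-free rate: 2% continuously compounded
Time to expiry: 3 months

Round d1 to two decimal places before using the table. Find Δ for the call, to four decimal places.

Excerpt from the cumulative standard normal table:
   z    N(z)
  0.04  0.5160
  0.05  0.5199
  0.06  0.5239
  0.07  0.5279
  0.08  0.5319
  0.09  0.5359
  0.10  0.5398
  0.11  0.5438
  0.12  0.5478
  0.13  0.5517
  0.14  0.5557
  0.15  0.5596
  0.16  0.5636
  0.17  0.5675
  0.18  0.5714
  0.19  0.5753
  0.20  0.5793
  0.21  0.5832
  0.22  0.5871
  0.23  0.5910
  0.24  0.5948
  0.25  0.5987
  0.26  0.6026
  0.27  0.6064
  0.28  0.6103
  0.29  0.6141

0.5714

T = 0.25;  σ√T = 0.0800
d₁ = [ln(155/154) + (0.02 + 0.16²/2)·0.25] / 0.0800 = [0.0065 + 0.0082] / 0.0800 = 0.1834 ≈ 0.18
N(d₁) = N(0.18) = 0.5714
Δ_call = N(d₁) = 0.5714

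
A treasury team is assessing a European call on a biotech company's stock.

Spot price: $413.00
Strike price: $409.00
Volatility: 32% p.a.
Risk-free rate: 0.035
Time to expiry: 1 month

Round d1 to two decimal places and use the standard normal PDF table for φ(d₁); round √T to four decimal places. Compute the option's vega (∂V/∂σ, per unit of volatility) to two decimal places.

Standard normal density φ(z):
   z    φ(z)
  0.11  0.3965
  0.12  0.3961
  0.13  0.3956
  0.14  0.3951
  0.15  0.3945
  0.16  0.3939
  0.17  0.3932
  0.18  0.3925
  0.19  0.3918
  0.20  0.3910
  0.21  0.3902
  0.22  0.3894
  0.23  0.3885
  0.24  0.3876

σ√T = 0.32·√0.08333 = 0.0924
d₁ = [ln(413/409) + (0.035 + ½·0.32²)·0.08333] / (σ√T) = (0.0097 + 0.0072) / 0.0924 = 0.1831 → 0.18
√T = √0.08333 = 0.2887
φ(d₁) = φ(0.18) = 0.3925
vega = S·φ(d₁)·√T = 413·0.3925·0.2887 = 46.7990
(The put has the same vega.)

46.80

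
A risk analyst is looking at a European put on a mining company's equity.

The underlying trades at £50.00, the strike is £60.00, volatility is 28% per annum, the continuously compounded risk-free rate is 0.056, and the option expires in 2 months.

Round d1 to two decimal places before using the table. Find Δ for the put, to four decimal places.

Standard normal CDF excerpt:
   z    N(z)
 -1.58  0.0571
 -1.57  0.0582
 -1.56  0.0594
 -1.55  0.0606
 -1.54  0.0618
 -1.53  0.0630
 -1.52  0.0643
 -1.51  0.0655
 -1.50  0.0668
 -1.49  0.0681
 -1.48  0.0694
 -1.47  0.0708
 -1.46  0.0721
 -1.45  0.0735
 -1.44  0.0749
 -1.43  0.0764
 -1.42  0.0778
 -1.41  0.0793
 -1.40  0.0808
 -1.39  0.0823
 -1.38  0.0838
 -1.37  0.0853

-0.9279

T = 0.1667;  σ√T = 0.1143
d₁ = [ln(50/60) + (0.056 + 0.28²/2)·0.1667] / 0.1143 = [-0.1823 + 0.0159] / 0.1143 = -1.4562 ⇒ -1.46
N(d₁) = N(-1.46) = 0.0721
Δ_put = N(d₁) − 1 = 0.0721 − 1 = -0.9279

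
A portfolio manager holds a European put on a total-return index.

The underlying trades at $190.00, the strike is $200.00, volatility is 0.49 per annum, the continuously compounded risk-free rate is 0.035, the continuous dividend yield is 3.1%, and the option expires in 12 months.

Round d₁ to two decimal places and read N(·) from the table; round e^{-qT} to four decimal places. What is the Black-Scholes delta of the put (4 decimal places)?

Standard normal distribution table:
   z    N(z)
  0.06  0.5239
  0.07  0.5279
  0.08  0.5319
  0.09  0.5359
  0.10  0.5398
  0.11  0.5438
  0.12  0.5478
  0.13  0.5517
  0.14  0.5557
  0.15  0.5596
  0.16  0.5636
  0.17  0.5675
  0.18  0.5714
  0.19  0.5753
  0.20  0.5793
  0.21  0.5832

-0.4270

σ√T = 0.49·√1 = 0.4900
d₁ = [ln(190/200) + (0.035 − 0.031 + 0.49²/2)·1] / 0.4900 = [-0.0513 + 0.1240] / 0.4900 = 0.1485 ⇒ 0.15
N(d₁) = N(0.15) = 0.5596
Δ_put = exp(−qT)·(N(d₁) − 1) = 0.9695·(0.5596 − 1) = -0.4270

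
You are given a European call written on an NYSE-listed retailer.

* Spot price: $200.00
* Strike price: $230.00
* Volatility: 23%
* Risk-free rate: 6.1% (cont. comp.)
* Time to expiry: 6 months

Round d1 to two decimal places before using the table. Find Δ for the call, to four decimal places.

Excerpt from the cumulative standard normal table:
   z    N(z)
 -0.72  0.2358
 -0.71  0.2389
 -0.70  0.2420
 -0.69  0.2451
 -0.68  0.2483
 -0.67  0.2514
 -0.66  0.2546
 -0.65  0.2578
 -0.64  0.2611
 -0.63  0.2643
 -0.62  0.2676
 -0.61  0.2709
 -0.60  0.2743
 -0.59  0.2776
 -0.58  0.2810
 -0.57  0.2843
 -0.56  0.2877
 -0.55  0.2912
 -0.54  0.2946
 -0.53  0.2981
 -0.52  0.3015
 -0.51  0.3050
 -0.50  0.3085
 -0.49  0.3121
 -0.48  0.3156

0.2776

σ√T = 0.23 × 0.7071 = 0.1626
d₁ = [ln(200/230) + (0.061 + 0.23²/2)·0.5] / 0.1626 = [-0.1398 + 0.0437] / 0.1626 = -0.5905 ≈ -0.59
N(d₁) = N(-0.59) = 0.2776
Δ_call = N(d₁) = 0.2776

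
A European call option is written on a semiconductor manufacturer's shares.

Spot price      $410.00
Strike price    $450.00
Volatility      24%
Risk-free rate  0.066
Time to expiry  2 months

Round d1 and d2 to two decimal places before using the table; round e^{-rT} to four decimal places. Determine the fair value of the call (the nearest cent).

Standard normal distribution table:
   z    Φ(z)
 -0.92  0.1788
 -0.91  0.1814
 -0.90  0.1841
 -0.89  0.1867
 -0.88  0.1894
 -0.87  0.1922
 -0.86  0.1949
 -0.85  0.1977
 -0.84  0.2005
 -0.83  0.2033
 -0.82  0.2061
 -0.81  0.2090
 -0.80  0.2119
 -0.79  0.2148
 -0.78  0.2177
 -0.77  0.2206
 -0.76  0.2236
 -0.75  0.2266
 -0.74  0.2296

$4.97

T = 0.1667;  σ√T = 0.0980
d₁ = [ln(410/450) + (0.066 + ½·0.24²)·0.1667] / (σ√T) = (-0.0931 + 0.0158) / 0.0980 = -0.7888 ≈ -0.79
d₂ = -0.7888 − 0.0980 = -0.8868 ≈ -0.89
exp(−rT) = exp(−0.066·0.1667) = 0.9891
N(d₁) = N(-0.79) = 0.2148;  N(d₂) = N(-0.89) = 0.1867
C = 410·0.2148 − 450·0.9891·0.1867 = 88.0680 − 83.0992 = 4.9688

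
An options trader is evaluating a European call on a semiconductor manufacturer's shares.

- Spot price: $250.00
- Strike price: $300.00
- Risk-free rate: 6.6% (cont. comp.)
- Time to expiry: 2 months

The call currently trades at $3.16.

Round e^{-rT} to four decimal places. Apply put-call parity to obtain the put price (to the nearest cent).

$49.89

exp(−rT) = exp(−0.066·0.1667) = 0.9891
Put-call parity: C − P = S − K·e^(−rT) = 250 − 300·0.9891 = 250 − 296.7300 = -46.7300
P = C − (C − P) = 3.16 − (-46.7300) = 49.8900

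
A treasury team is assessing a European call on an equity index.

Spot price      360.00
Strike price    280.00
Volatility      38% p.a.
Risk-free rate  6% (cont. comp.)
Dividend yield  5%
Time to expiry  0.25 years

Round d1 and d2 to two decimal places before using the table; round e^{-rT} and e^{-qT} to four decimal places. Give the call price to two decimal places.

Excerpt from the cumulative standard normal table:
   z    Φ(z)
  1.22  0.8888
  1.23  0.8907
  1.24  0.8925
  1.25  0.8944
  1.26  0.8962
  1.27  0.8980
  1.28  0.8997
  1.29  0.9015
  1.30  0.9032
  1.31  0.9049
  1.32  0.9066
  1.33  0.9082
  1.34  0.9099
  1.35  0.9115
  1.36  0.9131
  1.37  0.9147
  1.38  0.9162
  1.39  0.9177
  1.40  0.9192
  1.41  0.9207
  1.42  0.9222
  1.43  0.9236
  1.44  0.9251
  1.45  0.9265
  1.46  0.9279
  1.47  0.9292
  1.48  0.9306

82.20

T = 0.25;  σ√T = 0.1900
d₁ = [ln(360/280) + (0.06 − 0.05 + 0.38²/2)·0.25] / 0.1900 = [0.2513 + 0.0205] / 0.1900 = 1.4309 ≈ 1.43
d₂ = d₁ − σ√T = 1.4309 − 0.1900 = 1.2409 ≈ 1.24
e^(−qT) = e^(−0.05·0.25) = 0.9876;  e^(−rT) = e^(−0.06·0.25) = 0.9851
C = 360·0.9876·N(1.43) − 280·0.9851·N(1.24) = 360·0.9876·0.9236 − 280·0.9851·0.8925 = 328.3730 − 246.1765 = 82.1966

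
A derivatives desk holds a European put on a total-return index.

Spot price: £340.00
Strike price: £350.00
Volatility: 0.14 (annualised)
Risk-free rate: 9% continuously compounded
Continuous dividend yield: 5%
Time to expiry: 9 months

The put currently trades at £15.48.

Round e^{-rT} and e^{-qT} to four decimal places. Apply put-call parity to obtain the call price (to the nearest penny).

e^(−qT) = e^(−0.05·0.75) = 0.9632;  e^(−rT) = e^(−0.09·0.75) = 0.9347
Put-call parity: C − P = S·e^(−qT) − K·e^(−rT) = 340·0.9632 − 350·0.9347 = 327.4880 − 327.1450 = 0.3430
C = P + (C − P) = 15.48 + (0.3430) = 15.8230

£15.82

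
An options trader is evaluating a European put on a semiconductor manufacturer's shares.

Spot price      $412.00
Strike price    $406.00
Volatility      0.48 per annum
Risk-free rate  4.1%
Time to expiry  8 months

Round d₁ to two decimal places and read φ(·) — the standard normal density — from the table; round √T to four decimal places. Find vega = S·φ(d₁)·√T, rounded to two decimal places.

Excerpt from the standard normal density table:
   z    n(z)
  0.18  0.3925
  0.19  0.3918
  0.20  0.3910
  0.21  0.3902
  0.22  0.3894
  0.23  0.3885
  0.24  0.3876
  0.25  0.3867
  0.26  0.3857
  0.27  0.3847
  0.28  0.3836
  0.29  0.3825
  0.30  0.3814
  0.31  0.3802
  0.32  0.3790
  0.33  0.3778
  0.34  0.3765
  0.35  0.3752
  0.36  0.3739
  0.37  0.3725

σ√T = 0.48·√0.6667 = 0.3919
d₁ = [ln(412/406) + (0.041 + ½·0.48²)·0.6667] / (σ√T) = (0.0147 + 0.1041) / 0.3919 = 0.3031 → 0.30
√T = √0.6667 = 0.8165
φ(d₁) = φ(0.30) = 0.3814
vega = S·φ(d₁)·√T = 412·0.3814·0.8165 = 128.3022

128.30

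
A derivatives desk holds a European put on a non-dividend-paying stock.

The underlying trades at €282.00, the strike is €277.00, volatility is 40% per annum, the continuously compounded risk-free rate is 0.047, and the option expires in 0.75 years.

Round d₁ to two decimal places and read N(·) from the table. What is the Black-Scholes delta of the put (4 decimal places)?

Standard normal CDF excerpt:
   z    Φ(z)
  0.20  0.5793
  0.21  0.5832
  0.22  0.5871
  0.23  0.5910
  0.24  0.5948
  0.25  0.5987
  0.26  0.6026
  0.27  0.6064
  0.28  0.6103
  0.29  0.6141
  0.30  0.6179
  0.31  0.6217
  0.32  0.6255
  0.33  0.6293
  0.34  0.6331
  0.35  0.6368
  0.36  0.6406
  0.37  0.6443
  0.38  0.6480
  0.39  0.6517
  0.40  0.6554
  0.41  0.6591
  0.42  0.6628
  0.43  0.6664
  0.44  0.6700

-0.3707

T = 0.75;  σ√T = 0.3464
d₁ = [ln(282/277) + (0.047 + 0.4²/2)·0.75] / 0.3464 = [0.0179 + 0.0953] / 0.3464 = 0.3266 which rounds to 0.33
N(d₁) = N(0.33) = 0.6293
Δ_put = N(d₁) − 1 = 0.6293 − 1 = -0.3707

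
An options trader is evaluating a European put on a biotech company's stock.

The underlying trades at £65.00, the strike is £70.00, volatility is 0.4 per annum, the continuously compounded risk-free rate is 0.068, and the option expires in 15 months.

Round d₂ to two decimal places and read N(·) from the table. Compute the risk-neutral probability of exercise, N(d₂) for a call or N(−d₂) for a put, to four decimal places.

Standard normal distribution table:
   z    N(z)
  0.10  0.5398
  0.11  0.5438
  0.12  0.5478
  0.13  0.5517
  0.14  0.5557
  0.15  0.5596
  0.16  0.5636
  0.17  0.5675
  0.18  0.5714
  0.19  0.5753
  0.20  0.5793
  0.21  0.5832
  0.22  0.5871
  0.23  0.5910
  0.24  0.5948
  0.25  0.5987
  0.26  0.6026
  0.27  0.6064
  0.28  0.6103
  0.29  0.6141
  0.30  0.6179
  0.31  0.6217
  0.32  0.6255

0.5793

T = 1.25;  σ√T = 0.4472
d₁ = [ln(65/70) + (0.068 + ½·0.4²)·1.25] / (σ√T) = (-0.0741 + 0.1850) / 0.4472 = 0.2480 ⇒ 0.25
d₂ = 0.2480 − 0.4472 = -0.1993 ⇒ -0.20
Risk-neutral Pr[S_T < K] = N(−d₂) = N(0.20) = 0.5793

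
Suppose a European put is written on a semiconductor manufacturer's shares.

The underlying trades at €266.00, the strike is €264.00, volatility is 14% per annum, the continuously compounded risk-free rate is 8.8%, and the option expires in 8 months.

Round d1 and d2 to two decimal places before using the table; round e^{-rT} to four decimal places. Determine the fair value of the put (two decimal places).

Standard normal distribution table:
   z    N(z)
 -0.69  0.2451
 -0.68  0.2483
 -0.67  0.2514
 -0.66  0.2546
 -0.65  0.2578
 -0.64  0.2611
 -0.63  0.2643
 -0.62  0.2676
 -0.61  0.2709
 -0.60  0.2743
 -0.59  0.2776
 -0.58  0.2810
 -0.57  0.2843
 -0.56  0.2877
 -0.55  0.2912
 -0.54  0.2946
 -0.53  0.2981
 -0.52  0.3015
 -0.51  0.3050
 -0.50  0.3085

σ√T = 0.14·√0.6667 = 0.1143
d₁ = [ln(266/264) + (0.088 + ½·0.14²)·0.6667] / (σ√T) = (0.0075 + 0.0652) / 0.1143 = 0.6364 ⇒ 0.64
d₂ = 0.6364 − 0.1143 = 0.5221 ⇒ 0.52
e^(−rT) = e^(−0.088·0.6667) = 0.9430
P = 264·0.9430·N(-0.52) − 266·N(-0.64) = 264·0.9430·0.3015 − 266·0.2611 = 75.0590 − 69.4526 = 5.6064

€5.61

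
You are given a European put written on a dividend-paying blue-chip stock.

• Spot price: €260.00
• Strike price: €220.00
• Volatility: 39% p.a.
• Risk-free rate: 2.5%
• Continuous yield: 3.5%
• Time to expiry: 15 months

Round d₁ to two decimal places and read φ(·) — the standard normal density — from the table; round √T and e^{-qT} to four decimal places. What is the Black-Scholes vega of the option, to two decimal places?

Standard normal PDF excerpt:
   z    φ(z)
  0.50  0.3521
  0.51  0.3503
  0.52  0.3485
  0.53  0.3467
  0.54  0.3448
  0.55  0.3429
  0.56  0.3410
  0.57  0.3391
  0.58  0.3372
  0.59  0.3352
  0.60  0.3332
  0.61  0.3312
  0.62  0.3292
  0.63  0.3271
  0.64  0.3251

94.35

σ√T = 0.39·√1.25 = 0.4360
d₁ = [ln(260/220) + (0.025 − 0.035 + 0.39²/2)·1.25] / 0.4360 = [0.1671 + 0.0826] / 0.4360 = 0.5725 ⇒ 0.57
√T = √1.25 = 1.1180
φ(d₁) = φ(0.57) = 0.3391
exp(−qT) = exp(−0.035·1.25) = 0.9572
vega = S·exp(−qT)·φ(d₁)·√T = 260·0.9572·0.3391·1.1180 = 94.3508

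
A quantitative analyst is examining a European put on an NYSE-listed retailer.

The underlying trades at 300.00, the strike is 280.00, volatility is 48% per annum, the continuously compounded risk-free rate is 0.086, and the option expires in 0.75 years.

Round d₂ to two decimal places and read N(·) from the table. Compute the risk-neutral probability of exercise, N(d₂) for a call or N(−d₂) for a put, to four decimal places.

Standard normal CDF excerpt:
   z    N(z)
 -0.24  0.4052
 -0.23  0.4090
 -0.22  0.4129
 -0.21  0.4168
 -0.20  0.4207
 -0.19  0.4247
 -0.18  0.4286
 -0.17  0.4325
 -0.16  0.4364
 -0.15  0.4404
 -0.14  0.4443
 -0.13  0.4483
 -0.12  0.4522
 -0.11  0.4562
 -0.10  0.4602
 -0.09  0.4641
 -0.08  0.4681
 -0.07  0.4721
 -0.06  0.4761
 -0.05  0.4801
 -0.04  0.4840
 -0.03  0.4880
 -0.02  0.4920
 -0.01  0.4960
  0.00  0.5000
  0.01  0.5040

σ√T = 0.48·√0.75 = 0.4157
ln(S/K) + (r + σ²/2)T = ln(300/280) + (0.086 + 0.48²/2)·0.75 = 0.0690 + 0.1509 = 0.2199
d₁ = 0.2199 / 0.4157 = 0.5290 → 0.53
d₂ = d₁ − σ√T = 0.5290 − 0.4157 = 0.1133 → 0.11
Pr(exercise) under Q = N(−d₂) = N(-0.11) = 0.4562

0.4562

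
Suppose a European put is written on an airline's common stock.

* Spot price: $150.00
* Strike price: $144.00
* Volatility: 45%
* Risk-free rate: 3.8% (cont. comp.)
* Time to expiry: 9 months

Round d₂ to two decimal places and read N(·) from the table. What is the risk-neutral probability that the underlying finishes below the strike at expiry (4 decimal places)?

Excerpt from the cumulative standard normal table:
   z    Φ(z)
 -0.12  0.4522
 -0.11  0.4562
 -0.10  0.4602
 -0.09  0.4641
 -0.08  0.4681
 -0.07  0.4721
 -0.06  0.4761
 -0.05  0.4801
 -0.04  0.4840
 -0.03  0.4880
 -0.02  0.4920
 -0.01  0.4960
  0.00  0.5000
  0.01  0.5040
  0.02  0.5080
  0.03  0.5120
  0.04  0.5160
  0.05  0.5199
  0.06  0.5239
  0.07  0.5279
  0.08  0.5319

0.5080

σ√T = 0.45 × 0.8660 = 0.3897
ln(S/K) + (r + σ²/2)T = ln(150/144) + (0.038 + 0.45²/2)·0.75 = 0.0408 + 0.1044 = 0.1453
d₁ = 0.1453 / 0.3897 = 0.3727 which rounds to 0.37
d₂ = d₁ − σ√T = 0.3727 − 0.3897 = -0.0170 which rounds to -0.02
Pr(exercise) under Q = N(−d₂) = N(0.02) = 0.5080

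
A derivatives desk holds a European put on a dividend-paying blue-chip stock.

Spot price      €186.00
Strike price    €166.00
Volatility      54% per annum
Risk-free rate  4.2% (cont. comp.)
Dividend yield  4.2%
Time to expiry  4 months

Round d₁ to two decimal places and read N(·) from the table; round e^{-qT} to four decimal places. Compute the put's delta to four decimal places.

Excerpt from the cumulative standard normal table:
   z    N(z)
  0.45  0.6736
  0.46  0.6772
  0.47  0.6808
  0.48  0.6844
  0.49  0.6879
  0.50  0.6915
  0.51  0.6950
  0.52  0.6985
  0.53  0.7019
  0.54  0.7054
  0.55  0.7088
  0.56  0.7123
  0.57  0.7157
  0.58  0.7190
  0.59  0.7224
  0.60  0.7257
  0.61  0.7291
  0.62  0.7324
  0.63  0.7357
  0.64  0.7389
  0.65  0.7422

σ√T = 0.54 × 0.5774 = 0.3118
ln(S/K) + (r − q + σ²/2)T = ln(186/166) + (0.042 − 0.042 + 0.54²/2)·0.3333 = 0.1138 + 0.0486 = 0.1624
d₁ = 0.1624 / 0.3118 = 0.5208 ⇒ 0.52
N(d₁) = N(0.52) = 0.6985
Δ_put = e^(−qT)·(N(d₁) − 1) = 0.9861·(0.6985 − 1) = -0.2973

-0.2973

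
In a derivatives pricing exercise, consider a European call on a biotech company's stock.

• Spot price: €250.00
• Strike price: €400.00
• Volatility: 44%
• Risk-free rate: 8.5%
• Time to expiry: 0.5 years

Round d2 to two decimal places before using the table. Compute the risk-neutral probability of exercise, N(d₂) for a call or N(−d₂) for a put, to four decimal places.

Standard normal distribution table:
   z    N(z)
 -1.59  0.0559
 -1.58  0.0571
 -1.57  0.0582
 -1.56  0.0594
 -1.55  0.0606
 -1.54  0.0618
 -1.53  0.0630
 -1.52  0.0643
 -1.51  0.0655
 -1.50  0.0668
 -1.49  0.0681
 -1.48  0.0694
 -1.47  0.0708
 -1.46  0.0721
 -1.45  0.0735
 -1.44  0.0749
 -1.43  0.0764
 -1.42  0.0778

0.0630

T = 0.5;  σ√T = 0.3111
d₁ = [ln(250/400) + (0.085 + ½·0.44²)·0.5] / (σ√T) = (-0.4700 + 0.0909) / 0.3111 = -1.2185 which rounds to -1.22
d₂ = -1.2185 − 0.3111 = -1.5296 which rounds to -1.53
Risk-neutral Pr[S_T > K] = N(d₂) = N(-1.53) = 0.0630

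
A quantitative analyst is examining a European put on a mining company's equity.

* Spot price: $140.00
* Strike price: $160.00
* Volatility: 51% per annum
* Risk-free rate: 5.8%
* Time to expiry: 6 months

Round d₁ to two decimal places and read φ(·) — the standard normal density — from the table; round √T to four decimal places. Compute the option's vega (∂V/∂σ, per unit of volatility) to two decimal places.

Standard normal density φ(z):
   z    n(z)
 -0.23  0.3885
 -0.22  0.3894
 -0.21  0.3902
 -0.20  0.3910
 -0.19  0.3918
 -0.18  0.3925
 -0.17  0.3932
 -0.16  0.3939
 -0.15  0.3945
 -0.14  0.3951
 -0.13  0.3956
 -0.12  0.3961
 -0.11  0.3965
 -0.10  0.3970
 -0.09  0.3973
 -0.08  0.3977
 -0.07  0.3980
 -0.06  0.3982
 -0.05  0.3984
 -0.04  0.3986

39.25

T = 0.5;  σ√T = 0.3606
d₁ = [ln(140/160) + (0.058 + 0.51²/2)·0.5] / 0.3606 = [-0.1335 + 0.0940] / 0.3606 = -0.1095 ⇒ -0.11
√T = √0.5 = 0.7071
φ(d₁) = φ(-0.11) = 0.3965
vega = S·φ(d₁)·√T = 140·0.3965·0.7071 = 39.2511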